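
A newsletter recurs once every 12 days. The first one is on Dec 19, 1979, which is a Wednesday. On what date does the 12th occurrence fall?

Apr 29, 1980

The 12th occurrence is 11 intervals after the first: 11 × 12 = 132 days after Dec 19, 1979.
Dec has 31 days — 12 days to the end of Dec leaves 120.
Jan has 31 days (89 left).
Feb has 29 days (60 left).
Mar has 31 days (29 left).
29 days into Apr → Apr 29, 1980.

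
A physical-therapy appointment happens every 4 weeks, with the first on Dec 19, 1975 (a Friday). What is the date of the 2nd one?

The 2nd occurrence is 1 interval after the first: 1 × 28 = 28 days after Dec 19, 1975.
Dec has 31 days — 12 days to the end of Dec leaves 16.
16 days into Jan → Jan 16, 1976.

Jan 16, 1976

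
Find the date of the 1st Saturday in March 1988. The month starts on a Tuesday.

March 1988 begins on a Tuesday, so the first Saturday is March 5 (4 days later).

5 March 1988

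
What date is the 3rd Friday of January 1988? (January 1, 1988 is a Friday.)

January 1988 begins on a Friday, so the first Friday is January 1.
The 3rd Friday is 2 weeks later: 1 + 14 = 15.

January 15, 1988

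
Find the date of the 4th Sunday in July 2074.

22 July 2074

The first Sunday of July 2074 is July 1.
The 4th Sunday is 3 weeks later: 1 + 21 = 22.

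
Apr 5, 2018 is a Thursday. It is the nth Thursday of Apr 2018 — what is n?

Day 5 falls in week ⌈5/7⌉ of the month.
Days 1–7 hold the 1st Thursday, 8–14 the 2nd, 15–21 the 3rd, 22–28 the 4th, 29–31 the 5th.
5 is in the range for the 1st.

1st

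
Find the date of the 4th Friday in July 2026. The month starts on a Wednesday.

July 2026 begins on a Wednesday, so the first Friday is July 3 (2 days later).
The 4th Friday is 3 weeks later: 3 + 21 = 24.

2026-07-24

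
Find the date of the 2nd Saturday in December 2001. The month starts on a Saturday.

December 2001 begins on a Saturday, so the first Saturday is December 1.
The 2nd Saturday is 1 weeks later: 1 + 7 = 8.

8 December 2001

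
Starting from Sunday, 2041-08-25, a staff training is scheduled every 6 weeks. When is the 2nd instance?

The 2nd occurrence is 1 interval after the first: 1 × 42 = 42 days after 2041-08-25.
August has 31 days — 6 days to the end of August leaves 36.
September has 30 days (6 left).
6 days into October → 2041-10-06.

2041-10-06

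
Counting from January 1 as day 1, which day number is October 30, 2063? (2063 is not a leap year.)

Days in months before October: 31 + 28 + 31 + 30 + 31 + 30 + 31 + 31 + 30 = 273.
Plus 30 days into October → day 303.

303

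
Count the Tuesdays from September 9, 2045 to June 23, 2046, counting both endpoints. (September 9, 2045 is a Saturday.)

41

September 9, 2045 is a Saturday; the first Tuesday on or after it is September 12, 2045 (3 days later).
From September 12, 2045 to June 23, 2046: 18 + 31 + 30 + 31 + 31 + 28 + 31 + 30 + 31 + 23 = 284 days (rest of September, October, November, December, January, February, March, April, May, June).
284 ÷ 7 = 40 full weeks with remainder 4, so 40 more Tuesdays after the first → 41.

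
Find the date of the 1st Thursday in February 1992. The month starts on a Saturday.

February 6, 1992

February 1992 begins on a Saturday, so the first Thursday is February 6 (5 days later).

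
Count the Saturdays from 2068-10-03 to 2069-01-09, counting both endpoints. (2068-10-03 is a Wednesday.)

14

2068-10-03 is a Wednesday; the first Saturday on or after it is 2068-10-06 (3 days later).
From 2068-10-06 to 2069-01-09: 25 + 30 + 31 + 9 = 95 days (rest of October, November, December, January).
95 ÷ 7 = 13 full weeks with remainder 4, so 13 more Saturdays after the first → 14.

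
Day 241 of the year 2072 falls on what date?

Jan has 31 days (241 − 31 = 210 remain).
Feb has 29 days (210 − 29 = 181 remain).
Mar has 31 days (181 − 31 = 150 remain).
Apr has 30 days (150 − 30 = 120 remain).
May has 31 days (120 − 31 = 89 remain).
Jun has 30 days (89 − 30 = 59 remain).
Jul has 31 days (59 − 31 = 28 remain).
28 into Aug → Aug 28.

Aug 28, 2072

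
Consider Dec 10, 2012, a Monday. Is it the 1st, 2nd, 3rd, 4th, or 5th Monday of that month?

2nd

Day 10 falls in week ⌈10/7⌉ of the month.
Days 1–7 hold the 1st Monday, 8–14 the 2nd, 15–21 the 3rd, 22–28 the 4th, 29–31 the 5th.
10 is in the range for the 2nd.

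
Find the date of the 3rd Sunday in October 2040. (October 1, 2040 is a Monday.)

October 2040 begins on a Monday, so the first Sunday is October 7 (6 days later).
The 3rd Sunday is 2 weeks later: 7 + 14 = 21.

21 October 2040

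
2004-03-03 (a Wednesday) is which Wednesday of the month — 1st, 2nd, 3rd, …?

1st

Day 3 falls in week ⌈3/7⌉ of the month.
Days 1–7 hold the 1st Wednesday, 8–14 the 2nd, 15–21 the 3rd, 22–28 the 4th, 29–31 the 5th.
3 is in the range for the 1st.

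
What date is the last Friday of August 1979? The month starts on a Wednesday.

1979-08-31

August 1979 begins on a Wednesday, so the first Friday is August 3 (2 days later).
August 1979 has 31 days. Adding weeks: 3, 10, 17, 24, 31 — the last one ≤ 31 is the 31st.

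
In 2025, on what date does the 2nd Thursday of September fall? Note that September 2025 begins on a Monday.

September 2025 begins on a Monday, so the first Thursday is September 4 (3 days later).
The 2nd Thursday is 1 weeks later: 4 + 7 = 11.

2025-09-11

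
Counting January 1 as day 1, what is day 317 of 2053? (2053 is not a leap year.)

January has 31 days (317 − 31 = 286 remain).
February has 28 days (286 − 28 = 258 remain).
March has 31 days (258 − 31 = 227 remain).
April has 30 days (227 − 30 = 197 remain).
May has 31 days (197 − 31 = 166 remain).
June has 30 days (166 − 30 = 136 remain).
July has 31 days (136 − 31 = 105 remain).
August has 31 days (105 − 31 = 74 remain).
September has 30 days (74 − 30 = 44 remain).
October has 31 days (44 − 31 = 13 remain).
13 into November → November 13.

November 13, 2053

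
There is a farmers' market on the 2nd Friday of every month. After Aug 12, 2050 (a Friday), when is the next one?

Sep 9, 2050

Aug 2050 starts on a Monday; its first Friday is the 5th, so the 2nd Friday is the 12th — Aug 12, 2050.
That is not after Aug 12, 2050, so look at Sep 2050.
Sep 2050 starts on a Thursday; its first Friday is the 2nd, so the 2nd Friday is the 9th — Sep 9, 2050.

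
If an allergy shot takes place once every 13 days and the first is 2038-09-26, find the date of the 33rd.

2039-11-16

The 33rd occurrence is 32 intervals after the first: 32 × 13 = 416 days after 2038-09-26.
September has 30 days — 4 days to the end of September leaves 412.
From end of September to end of 2038 is 92 days (320 left).
January has 31 days (289 left).
February has 28 days (261 left).
March has 31 days (230 left).
April has 30 days (200 left).
May has 31 days (169 left).
June has 30 days (139 left).
July has 31 days (108 left).
August has 31 days (77 left).
September has 30 days (47 left).
October has 31 days (16 left).
16 days into November → 2039-11-16.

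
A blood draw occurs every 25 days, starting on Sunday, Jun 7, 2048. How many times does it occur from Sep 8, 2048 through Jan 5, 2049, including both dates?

Occurrences land 25·i days after Jun 7, 2048 for i = 0, 1, 2, …
Sep 8, 2048 is 93 days after the start; 93 ÷ 25 = 3 remainder 18; since the remainder is 18, round up to i = 4. First occurrence in the window: #5 on Sep 15, 2048 (4×25 = 100 days in).
Jan 5, 2049 is 212 days after the start; 212 ÷ 25 = 8 remainder 12. Last occurrence in the window: #9 on Dec 24, 2048.
Occurrences #5 through #9: 5 in total.

5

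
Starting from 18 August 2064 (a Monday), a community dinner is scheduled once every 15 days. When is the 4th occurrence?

The 4th occurrence is 3 intervals after the first: 3 × 15 = 45 days after 18 August 2064.
August has 31 days — 13 days to the end of August leaves 32.
September has 30 days (2 left).
2 days into October → 2 October 2064.

2 October 2064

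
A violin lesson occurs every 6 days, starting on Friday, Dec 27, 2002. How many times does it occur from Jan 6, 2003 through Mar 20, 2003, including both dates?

Occurrences land 6·i days after Dec 27, 2002 for i = 0, 1, 2, …
Jan 6, 2003 is 10 days after the start; 10 ÷ 6 = 1 remainder 4; since the remainder is 4, round up to i = 2. First occurrence in the window: #3 on Jan 8, 2003 (2×6 = 12 days in).
Mar 20, 2003 is 83 days after the start; 83 ÷ 6 = 13 remainder 5. Last occurrence in the window: #14 on Mar 15, 2003.
Occurrences #3 through #14: 12 in total.

12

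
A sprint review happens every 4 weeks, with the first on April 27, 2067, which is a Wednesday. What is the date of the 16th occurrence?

June 20, 2068

The 16th occurrence is 15 intervals after the first: 15 × 28 = 420 days after April 27, 2067.
April has 30 days — 3 days to the end of April leaves 417.
From end of April to end of 2067 is 245 days (172 left).
January has 31 days (141 left).
February has 29 days (112 left).
March has 31 days (81 left).
April has 30 days (51 left).
May has 31 days (20 left).
20 days into June → June 20, 2068.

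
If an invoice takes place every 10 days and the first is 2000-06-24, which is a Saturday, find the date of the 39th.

The 39th occurrence is 38 intervals after the first: 38 × 10 = 380 days after 2000-06-24.
June has 30 days — 6 days to the end of June leaves 374.
July has 31 days (343 left).
August has 31 days (312 left).
September has 30 days (282 left).
October has 31 days (251 left).
November has 30 days (221 left).
December has 31 days (190 left).
January has 31 days (159 left).
February has 28 days (131 left).
March has 31 days (100 left).
April has 30 days (70 left).
May has 31 days (39 left).
June has 30 days (9 left).
9 days into July → 2001-07-09.

2001-07-09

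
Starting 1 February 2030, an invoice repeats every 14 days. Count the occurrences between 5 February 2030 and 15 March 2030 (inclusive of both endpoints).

Occurrences land 14·i days after 1 February 2030 for i = 0, 1, 2, …
5 February 2030 is 4 days after the start; 4 ÷ 14 = 0 remainder 4; since the remainder is 4, round up to i = 1. First occurrence in the window: #2 on 15 February 2030 (1×14 = 14 days in).
15 March 2030 is 42 days after the start; 42 ÷ 14 = 3 remainder 0. Last occurrence in the window: #4 on 15 March 2030.
Occurrences #2 through #4: 3 in total.

3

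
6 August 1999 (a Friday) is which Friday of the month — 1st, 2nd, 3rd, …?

Day 6 falls in week ⌈6/7⌉ of the month.
Days 1–7 hold the 1st Friday, 8–14 the 2nd, 15–21 the 3rd, 22–28 the 4th, 29–31 the 5th.
6 is in the range for the 1st.

1st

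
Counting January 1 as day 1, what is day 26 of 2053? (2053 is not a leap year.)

26 into January → January 26.

January 26, 2053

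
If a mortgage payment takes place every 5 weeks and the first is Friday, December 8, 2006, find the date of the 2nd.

January 12, 2007

The 2nd occurrence is 1 interval after the first: 1 × 35 = 35 days after December 8, 2006.
December has 31 days — 23 days to the end of December leaves 12.
12 days into January → January 12, 2007.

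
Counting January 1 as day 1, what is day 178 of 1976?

January has 31 days (178 − 31 = 147 remain).
February has 29 days (147 − 29 = 118 remain).
March has 31 days (118 − 31 = 87 remain).
April has 30 days (87 − 30 = 57 remain).
May has 31 days (57 − 31 = 26 remain).
26 into June → June 26.

26 June 1976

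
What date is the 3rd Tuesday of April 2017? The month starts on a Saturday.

April 2017 begins on a Saturday, so the first Tuesday is April 4 (3 days later).
The 3rd Tuesday is 2 weeks later: 4 + 14 = 18.

April 18, 2017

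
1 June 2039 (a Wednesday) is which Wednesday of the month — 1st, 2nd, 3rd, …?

1st

Day 1 falls in week ⌈1/7⌉ of the month.
Days 1–7 hold the 1st Wednesday, 8–14 the 2nd, 15–21 the 3rd, 22–28 the 4th, 29–31 the 5th.
1 is in the range for the 1st.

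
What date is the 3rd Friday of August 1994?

August 1994 begins on a Monday, so the first Friday is August 5 (4 days later).
The 3rd Friday is 2 weeks later: 5 + 14 = 19.

August 19, 1994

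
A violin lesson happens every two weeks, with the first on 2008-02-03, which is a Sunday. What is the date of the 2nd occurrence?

The 2nd occurrence is 1 interval after the first: 1 × 14 = 14 days after 2008-02-03.
14 days later is 2008-02-17.

2008-02-17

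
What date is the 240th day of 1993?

January has 31 days (240 − 31 = 209 remain).
February has 28 days (209 − 28 = 181 remain).
March has 31 days (181 − 31 = 150 remain).
April has 30 days (150 − 30 = 120 remain).
May has 31 days (120 − 31 = 89 remain).
June has 30 days (89 − 30 = 59 remain).
July has 31 days (59 − 31 = 28 remain).
28 into August → August 28.

August 28, 1993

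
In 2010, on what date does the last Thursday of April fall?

April 29, 2010

The first Thursday of April 2010 is April 1.
April 2010 has 30 days. Adding weeks: 1, 8, 15, 22, 29 — the last one ≤ 30 is the 29th.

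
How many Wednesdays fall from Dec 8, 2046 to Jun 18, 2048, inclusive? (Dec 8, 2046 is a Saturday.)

Dec 8, 2046 is a Saturday; the first Wednesday on or after it is Dec 12, 2046 (4 days later).
From Dec 12, 2046 to Jun 18, 2048: 19 + 365 + 170 = 554 days (rest of 2046, 2047, to Jun 18, 2048 in 2048).
554 ÷ 7 = 79 full weeks with remainder 1, so 79 more Wednesdays after the first → 80.

80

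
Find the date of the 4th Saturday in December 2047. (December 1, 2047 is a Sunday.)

December 2047 begins on a Sunday, so the first Saturday is December 7 (6 days later).
The 4th Saturday is 3 weeks later: 7 + 21 = 28.

December 28, 2047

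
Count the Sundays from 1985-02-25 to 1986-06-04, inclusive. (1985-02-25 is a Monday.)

66

1985-02-25 is a Monday; the first Sunday on or after it is 1985-03-03 (6 days later).
From 1985-03-03 to 1986-06-04: 303 + 155 = 458 days (rest of 1985, to 1986-06-04 in 1986).
458 ÷ 7 = 65 full weeks with remainder 3, so 65 more Sundays after the first → 66.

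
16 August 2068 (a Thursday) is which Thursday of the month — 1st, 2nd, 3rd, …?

3rd

Day 16 falls in week ⌈16/7⌉ of the month.
Days 1–7 hold the 1st Thursday, 8–14 the 2nd, 15–21 the 3rd, 22–28 the 4th, 29–31 the 5th.
16 is in the range for the 3rd.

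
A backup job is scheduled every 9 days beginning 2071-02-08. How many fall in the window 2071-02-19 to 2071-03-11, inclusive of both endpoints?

2

Occurrences land 9·i days after 2071-02-08 for i = 0, 1, 2, …
2071-02-19 is 11 days after the start; 11 ÷ 9 = 1 remainder 2; since the remainder is 2, round up to i = 2. First occurrence in the window: #3 on 2071-02-26 (2×9 = 18 days in).
2071-03-11 is 31 days after the start; 31 ÷ 9 = 3 remainder 4. Last occurrence in the window: #4 on 2071-03-07.
Occurrences #3 through #4: 2 in total.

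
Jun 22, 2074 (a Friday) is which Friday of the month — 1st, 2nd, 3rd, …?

4th

Day 22 falls in week ⌈22/7⌉ of the month.
Days 1–7 hold the 1st Friday, 8–14 the 2nd, 15–21 the 3rd, 22–28 the 4th, 29–31 the 5th.
22 is in the range for the 4th.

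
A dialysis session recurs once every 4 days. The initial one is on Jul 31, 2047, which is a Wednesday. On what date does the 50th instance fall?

Feb 12, 2048

The 50th occurrence is 49 intervals after the first: 49 × 4 = 196 days after Jul 31, 2047.
Jul has 31 days — 0 days to the end of Jul leaves 196.
Aug has 31 days (165 left).
Sep has 30 days (135 left).
Oct has 31 days (104 left).
Nov has 30 days (74 left).
Dec has 31 days (43 left).
Jan has 31 days (12 left).
12 days into Feb → Feb 12, 2048.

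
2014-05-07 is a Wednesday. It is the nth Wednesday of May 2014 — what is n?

Day 7 falls in week ⌈7/7⌉ of the month.
Days 1–7 hold the 1st Wednesday, 8–14 the 2nd, 15–21 the 3rd, 22–28 the 4th, 29–31 the 5th.
7 is in the range for the 1st.

1st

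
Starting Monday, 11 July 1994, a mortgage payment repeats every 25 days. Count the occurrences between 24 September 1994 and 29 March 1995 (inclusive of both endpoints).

Occurrences land 25·i days after 11 July 1994 for i = 0, 1, 2, …
24 September 1994 is 75 days after the start; 75 ÷ 25 = 3 remainder 0. First occurrence in the window: #4 on 24 September 1994 (3×25 = 75 days in).
29 March 1995 is 261 days after the start; 261 ÷ 25 = 10 remainder 11. Last occurrence in the window: #11 on 18 March 1995.
Occurrences #4 through #11: 8 in total.

8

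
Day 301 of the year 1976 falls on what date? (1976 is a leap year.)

27 October 1976

January has 31 days (301 − 31 = 270 remain).
February has 29 days (270 − 29 = 241 remain).
March has 31 days (241 − 31 = 210 remain).
April has 30 days (210 − 30 = 180 remain).
May has 31 days (180 − 31 = 149 remain).
June has 30 days (149 − 30 = 119 remain).
July has 31 days (119 − 31 = 88 remain).
August has 31 days (88 − 31 = 57 remain).
September has 30 days (57 − 30 = 27 remain).
27 into October → October 27.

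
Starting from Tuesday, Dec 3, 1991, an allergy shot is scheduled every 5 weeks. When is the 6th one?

The 6th occurrence is 5 intervals after the first: 5 × 35 = 175 days after Dec 3, 1991.
Dec has 31 days — 28 days to the end of Dec leaves 147.
Jan has 31 days (116 left).
Feb has 29 days (87 left).
Mar has 31 days (56 left).
Apr has 30 days (26 left).
26 days into May → May 26, 1992.

May 26, 1992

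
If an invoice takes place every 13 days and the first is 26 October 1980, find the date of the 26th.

16 September 1981

The 26th occurrence is 25 intervals after the first: 25 × 13 = 325 days after 26 October 1980.
October has 31 days — 5 days to the end of October leaves 320.
November has 30 days (290 left).
December has 31 days (259 left).
January has 31 days (228 left).
February has 28 days (200 left).
March has 31 days (169 left).
April has 30 days (139 left).
May has 31 days (108 left).
June has 30 days (78 left).
July has 31 days (47 left).
August has 31 days (16 left).
16 days into September → 16 September 1981.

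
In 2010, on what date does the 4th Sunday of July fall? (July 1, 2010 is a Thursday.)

2010-07-25

July 2010 begins on a Thursday, so the first Sunday is July 4 (3 days later).
The 4th Sunday is 3 weeks later: 4 + 21 = 25.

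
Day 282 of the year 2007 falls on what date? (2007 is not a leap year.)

9 October 2007

January has 31 days (282 − 31 = 251 remain).
February has 28 days (251 − 28 = 223 remain).
March has 31 days (223 − 31 = 192 remain).
April has 30 days (192 − 30 = 162 remain).
May has 31 days (162 − 31 = 131 remain).
June has 30 days (131 − 30 = 101 remain).
July has 31 days (101 − 31 = 70 remain).
August has 31 days (70 − 31 = 39 remain).
September has 30 days (39 − 30 = 9 remain).
9 into October → October 9.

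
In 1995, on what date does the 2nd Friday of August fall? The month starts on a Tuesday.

August 1995 begins on a Tuesday, so the first Friday is August 4 (3 days later).
The 2nd Friday is 1 weeks later: 4 + 7 = 11.

11 August 1995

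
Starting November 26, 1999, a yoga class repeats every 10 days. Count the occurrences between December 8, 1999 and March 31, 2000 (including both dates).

11

Occurrences land 10·i days after November 26, 1999 for i = 0, 1, 2, …
December 8, 1999 is 12 days after the start; 12 ÷ 10 = 1 remainder 2; since the remainder is 2, round up to i = 2. First occurrence in the window: #3 on December 16, 1999 (2×10 = 20 days in).
March 31, 2000 is 126 days after the start; 126 ÷ 10 = 12 remainder 6. Last occurrence in the window: #13 on March 25, 2000.
Occurrences #3 through #13: 11 in total.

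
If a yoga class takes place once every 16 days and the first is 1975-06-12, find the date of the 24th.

1976-06-14

The 24th occurrence is 23 intervals after the first: 23 × 16 = 368 days after 1975-06-12.
June has 30 days — 18 days to the end of June leaves 350.
July has 31 days (319 left).
August has 31 days (288 left).
September has 30 days (258 left).
October has 31 days (227 left).
November has 30 days (197 left).
December has 31 days (166 left).
January has 31 days (135 left).
February has 29 days (106 left).
March has 31 days (75 left).
April has 30 days (45 left).
May has 31 days (14 left).
14 days into June → 1976-06-14.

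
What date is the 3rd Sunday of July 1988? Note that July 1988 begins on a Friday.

17 July 1988

July 1988 begins on a Friday, so the first Sunday is July 3 (2 days later).
The 3rd Sunday is 2 weeks later: 3 + 14 = 17.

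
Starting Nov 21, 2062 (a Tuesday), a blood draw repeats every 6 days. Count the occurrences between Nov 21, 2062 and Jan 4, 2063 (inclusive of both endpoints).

8

Occurrences land 6·i days after Nov 21, 2062 for i = 0, 1, 2, …
The window opens on the start date, so the first occurrence inside is #1 on Nov 21, 2062.
Jan 4, 2063 is 44 days after the start; 44 ÷ 6 = 7 remainder 2. Last occurrence in the window: #8 on Jan 2, 2063.
Occurrences #1 through #8: 8 in total.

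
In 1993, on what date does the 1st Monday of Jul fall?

Jul 5, 1993

Jul 1993 begins on a Thursday, so the first Monday is Jul 5 (4 days later).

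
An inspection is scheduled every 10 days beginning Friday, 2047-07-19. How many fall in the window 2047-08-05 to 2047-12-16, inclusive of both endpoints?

Occurrences land 10·i days after 2047-07-19 for i = 0, 1, 2, …
2047-08-05 is 17 days after the start; 17 ÷ 10 = 1 remainder 7; since the remainder is 7, round up to i = 2. First occurrence in the window: #3 on 2047-08-08 (2×10 = 20 days in).
2047-12-16 is 150 days after the start; 150 ÷ 10 = 15 remainder 0. Last occurrence in the window: #16 on 2047-12-16.
Occurrences #3 through #16: 14 in total.

14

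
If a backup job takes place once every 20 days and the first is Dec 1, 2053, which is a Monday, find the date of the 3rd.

Jan 10, 2054

The 3rd occurrence is 2 intervals after the first: 2 × 20 = 40 days after Dec 1, 2053.
Dec has 31 days — 30 days to the end of Dec leaves 10.
10 days into Jan → Jan 10, 2054.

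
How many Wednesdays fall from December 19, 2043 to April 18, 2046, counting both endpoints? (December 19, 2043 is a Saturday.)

122

December 19, 2043 is a Saturday; the first Wednesday on or after it is December 23, 2043 (4 days later).
From December 23, 2043 to April 18, 2046: 8 + 366 + 365 + 108 = 847 days (rest of 2043, 2044, 2045, to April 18, 2046 in 2046).
847 ÷ 7 = 121 full weeks with remainder 0, so 121 more Wednesdays after the first → 122.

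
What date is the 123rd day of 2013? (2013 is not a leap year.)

January has 31 days (123 − 31 = 92 remain).
February has 28 days (92 − 28 = 64 remain).
March has 31 days (64 − 31 = 33 remain).
April has 30 days (33 − 30 = 3 remain).
3 into May → May 3.

May 3, 2013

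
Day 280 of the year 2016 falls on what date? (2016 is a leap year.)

January has 31 days (280 − 31 = 249 remain).
February has 29 days (249 − 29 = 220 remain).
March has 31 days (220 − 31 = 189 remain).
April has 30 days (189 − 30 = 159 remain).
May has 31 days (159 − 31 = 128 remain).
June has 30 days (128 − 30 = 98 remain).
July has 31 days (98 − 31 = 67 remain).
August has 31 days (67 − 31 = 36 remain).
September has 30 days (36 − 30 = 6 remain).
6 into October → October 6.

2016-10-06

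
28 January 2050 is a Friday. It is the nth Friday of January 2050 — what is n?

4th

Day 28 falls in week ⌈28/7⌉ of the month.
Days 1–7 hold the 1st Friday, 8–14 the 2nd, 15–21 the 3rd, 22–28 the 4th, 29–31 the 5th.
28 is in the range for the 4th.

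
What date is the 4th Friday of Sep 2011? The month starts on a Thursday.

Sep 2011 begins on a Thursday, so the first Friday is Sep 2 (1 day later).
The 4th Friday is 3 weeks later: 2 + 21 = 23.

Sep 23, 2011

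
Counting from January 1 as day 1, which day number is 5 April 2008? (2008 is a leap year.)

96

Days in months before April: 31 + 29 + 31 = 91.
Plus 5 days into April → day 96.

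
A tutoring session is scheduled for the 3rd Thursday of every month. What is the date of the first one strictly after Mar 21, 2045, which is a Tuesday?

Mar 2045 starts on a Wednesday; its first Thursday is the 2nd, so the 3rd Thursday is the 16th — Mar 16, 2045.
That is not after Mar 21, 2045, so look at Apr 2045.
Apr 2045 starts on a Saturday; its first Thursday is the 6th, so the 3rd Thursday is the 20th — Apr 20, 2045.

Apr 20, 2045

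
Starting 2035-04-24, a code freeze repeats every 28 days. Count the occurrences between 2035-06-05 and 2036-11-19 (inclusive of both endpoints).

Occurrences land 28·i days after 2035-04-24 for i = 0, 1, 2, …
2035-06-05 is 42 days after the start; 42 ÷ 28 = 1 remainder 14; since the remainder is 14, round up to i = 2. First occurrence in the window: #3 on 2035-06-19 (2×28 = 56 days in).
2036-11-19 is 575 days after the start; 575 ÷ 28 = 20 remainder 15. Last occurrence in the window: #21 on 2036-11-04.
Occurrences #3 through #21: 19 in total.

19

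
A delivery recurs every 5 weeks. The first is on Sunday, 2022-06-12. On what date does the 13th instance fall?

2023-08-06

The 13th occurrence is 12 intervals after the first: 12 × 35 = 420 days after 2022-06-12.
June has 30 days — 18 days to the end of June leaves 402.
From end of June to end of 2022 is 184 days (218 left).
January has 31 days (187 left).
February has 28 days (159 left).
March has 31 days (128 left).
April has 30 days (98 left).
May has 31 days (67 left).
June has 30 days (37 left).
July has 31 days (6 left).
6 days into August → 2023-08-06.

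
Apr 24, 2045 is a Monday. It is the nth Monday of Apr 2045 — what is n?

4th

Day 24 falls in week ⌈24/7⌉ of the month.
Days 1–7 hold the 1st Monday, 8–14 the 2nd, 15–21 the 3rd, 22–28 the 4th, 29–31 the 5th.
24 is in the range for the 4th.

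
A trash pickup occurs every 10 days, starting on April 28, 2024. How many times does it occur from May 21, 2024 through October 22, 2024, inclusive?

15

Occurrences land 10·i days after April 28, 2024 for i = 0, 1, 2, …
May 21, 2024 is 23 days after the start; 23 ÷ 10 = 2 remainder 3; since the remainder is 3, round up to i = 3. First occurrence in the window: #4 on May 28, 2024 (3×10 = 30 days in).
October 22, 2024 is 177 days after the start; 177 ÷ 10 = 17 remainder 7. Last occurrence in the window: #18 on October 15, 2024.
Occurrences #4 through #18: 15 in total.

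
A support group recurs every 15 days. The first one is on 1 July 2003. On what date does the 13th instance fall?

The 13th occurrence is 12 intervals after the first: 12 × 15 = 180 days after 1 July 2003.
July has 31 days — 30 days to the end of July leaves 150.
August has 31 days (119 left).
September has 30 days (89 left).
October has 31 days (58 left).
November has 30 days (28 left).
28 days into December → 28 December 2003.

28 December 2003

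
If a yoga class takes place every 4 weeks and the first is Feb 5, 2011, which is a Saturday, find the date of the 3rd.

The 3rd occurrence is 2 intervals after the first: 2 × 28 = 56 days after Feb 5, 2011.
Feb has 28 days — 23 days to the end of Feb leaves 33.
Mar has 31 days (2 left).
2 days into Apr → Apr 2, 2011.

Apr 2, 2011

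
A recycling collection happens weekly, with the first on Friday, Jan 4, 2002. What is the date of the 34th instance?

Aug 23, 2002

The 34th occurrence is 33 intervals after the first: 33 × 7 = 231 days after Jan 4, 2002.
Jan has 31 days — 27 days to the end of Jan leaves 204.
Feb has 28 days (176 left).
Mar has 31 days (145 left).
Apr has 30 days (115 left).
May has 31 days (84 left).
Jun has 30 days (54 left).
Jul has 31 days (23 left).
23 days into Aug → Aug 23, 2002.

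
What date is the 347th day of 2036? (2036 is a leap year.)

12 December 2036

January has 31 days (347 − 31 = 316 remain).
February has 29 days (316 − 29 = 287 remain).
March has 31 days (287 − 31 = 256 remain).
April has 30 days (256 − 30 = 226 remain).
May has 31 days (226 − 31 = 195 remain).
June has 30 days (195 − 30 = 165 remain).
July has 31 days (165 − 31 = 134 remain).
August has 31 days (134 − 31 = 103 remain).
September has 30 days (103 − 30 = 73 remain).
October has 31 days (73 − 31 = 42 remain).
November has 30 days (42 − 30 = 12 remain).
12 into December → December 12.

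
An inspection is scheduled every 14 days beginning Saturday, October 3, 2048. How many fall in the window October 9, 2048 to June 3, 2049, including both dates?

17

Occurrences land 14·i days after October 3, 2048 for i = 0, 1, 2, …
October 9, 2048 is 6 days after the start; 6 ÷ 14 = 0 remainder 6; since the remainder is 6, round up to i = 1. First occurrence in the window: #2 on October 17, 2048 (1×14 = 14 days in).
June 3, 2049 is 243 days after the start; 243 ÷ 14 = 17 remainder 5. Last occurrence in the window: #18 on May 29, 2049.
Occurrences #2 through #18: 17 in total.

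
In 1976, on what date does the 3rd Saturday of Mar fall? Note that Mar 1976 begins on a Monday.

Mar 20, 1976

Mar 1976 begins on a Monday, so the first Saturday is Mar 6 (5 days later).
The 3rd Saturday is 2 weeks later: 6 + 14 = 20.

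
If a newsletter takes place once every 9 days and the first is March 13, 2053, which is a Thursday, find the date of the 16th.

July 26, 2053

The 16th occurrence is 15 intervals after the first: 15 × 9 = 135 days after March 13, 2053.
March has 31 days — 18 days to the end of March leaves 117.
April has 30 days (87 left).
May has 31 days (56 left).
June has 30 days (26 left).
26 days into July → July 26, 2053.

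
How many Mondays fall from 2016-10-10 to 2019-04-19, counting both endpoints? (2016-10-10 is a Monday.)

2016-10-10 is a Monday; the first Monday on or after it is 2016-10-10.
From 2016-10-10 to 2019-04-19: 82 + 365 + 365 + 109 = 921 days (rest of 2016, 2017, 2018, to 2019-04-19 in 2019).
921 ÷ 7 = 131 full weeks with remainder 4, so 131 more Mondays after the first → 132.

132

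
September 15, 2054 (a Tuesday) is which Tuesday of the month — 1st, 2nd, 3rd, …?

Day 15 falls in week ⌈15/7⌉ of the month.
Days 1–7 hold the 1st Tuesday, 8–14 the 2nd, 15–21 the 3rd, 22–28 the 4th, 29–31 the 5th.
15 is in the range for the 3rd.

3rd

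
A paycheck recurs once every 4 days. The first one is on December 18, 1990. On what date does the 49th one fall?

The 49th occurrence is 48 intervals after the first: 48 × 4 = 192 days after December 18, 1990.
December has 31 days — 13 days to the end of December leaves 179.
January has 31 days (148 left).
February has 28 days (120 left).
March has 31 days (89 left).
April has 30 days (59 left).
May has 31 days (28 left).
28 days into June → June 28, 1991.

June 28, 1991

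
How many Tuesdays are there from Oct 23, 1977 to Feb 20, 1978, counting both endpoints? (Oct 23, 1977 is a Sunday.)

17

Oct 23, 1977 is a Sunday; the first Tuesday on or after it is Oct 25, 1977 (2 days later).
From Oct 25, 1977 to Feb 20, 1978: 6 + 30 + 31 + 31 + 20 = 118 days (rest of Oct, Nov, Dec, Jan, Feb).
118 ÷ 7 = 16 full weeks with remainder 6, so 16 more Tuesdays after the first → 17.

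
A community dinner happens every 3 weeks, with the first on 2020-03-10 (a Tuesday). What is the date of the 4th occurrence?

2020-05-12

The 4th occurrence is 3 intervals after the first: 3 × 21 = 63 days after 2020-03-10.
March has 31 days — 21 days to the end of March leaves 42.
April has 30 days (12 left).
12 days into May → 2020-05-12.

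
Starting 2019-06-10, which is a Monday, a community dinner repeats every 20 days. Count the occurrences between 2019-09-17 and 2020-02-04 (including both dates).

7

Occurrences land 20·i days after 2019-06-10 for i = 0, 1, 2, …
2019-09-17 is 99 days after the start; 99 ÷ 20 = 4 remainder 19; since the remainder is 19, round up to i = 5. First occurrence in the window: #6 on 2019-09-18 (5×20 = 100 days in).
2020-02-04 is 239 days after the start; 239 ÷ 20 = 11 remainder 19. Last occurrence in the window: #12 on 2020-01-16.
Occurrences #6 through #12: 7 in total.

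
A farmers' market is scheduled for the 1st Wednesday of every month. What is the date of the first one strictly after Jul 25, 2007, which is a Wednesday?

Jul 2007 starts on a Sunday, so its 1st Wednesday is Jul 4, 2007 (3 days in).
That is not after Jul 25, 2007, so look at Aug 2007.
Aug 2007 starts on a Wednesday, so its 1st Wednesday is Aug 1, 2007.

Aug 1, 2007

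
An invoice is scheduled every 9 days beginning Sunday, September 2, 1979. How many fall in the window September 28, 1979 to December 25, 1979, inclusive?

Occurrences land 9·i days after September 2, 1979 for i = 0, 1, 2, …
September 28, 1979 is 26 days after the start; 26 ÷ 9 = 2 remainder 8; since the remainder is 8, round up to i = 3. First occurrence in the window: #4 on September 29, 1979 (3×9 = 27 days in).
December 25, 1979 is 114 days after the start; 114 ÷ 9 = 12 remainder 6. Last occurrence in the window: #13 on December 19, 1979.
Occurrences #4 through #13: 10 in total.

10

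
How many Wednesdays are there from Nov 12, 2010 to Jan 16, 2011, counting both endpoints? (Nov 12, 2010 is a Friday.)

Nov 12, 2010 is a Friday; the first Wednesday on or after it is Nov 17, 2010 (5 days later).
From Nov 17, 2010 to Jan 16, 2011: 13 + 31 + 16 = 60 days (rest of Nov, Dec, Jan).
60 ÷ 7 = 8 full weeks with remainder 4, so 8 more Wednesdays after the first → 9.

9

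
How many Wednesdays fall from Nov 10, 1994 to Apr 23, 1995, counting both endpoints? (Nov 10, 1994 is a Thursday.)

23

Nov 10, 1994 is a Thursday; the first Wednesday on or after it is Nov 16, 1994 (6 days later).
From Nov 16, 1994 to Apr 23, 1995: 14 + 31 + 31 + 28 + 31 + 23 = 158 days (rest of Nov, Dec, Jan, Feb, Mar, Apr).
158 ÷ 7 = 22 full weeks with remainder 4, so 22 more Wednesdays after the first → 23.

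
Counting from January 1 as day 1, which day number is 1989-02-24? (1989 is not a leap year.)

Days in months before February: 31 = 31.
Plus 24 days into February → day 55.

55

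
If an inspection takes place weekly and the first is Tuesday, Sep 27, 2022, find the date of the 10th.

The 10th occurrence is 9 intervals after the first: 9 × 7 = 63 days after Sep 27, 2022.
Sep has 30 days — 3 days to the end of Sep leaves 60.
Oct has 31 days (29 left).
29 days into Nov → Nov 29, 2022.

Nov 29, 2022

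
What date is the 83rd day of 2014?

Jan has 31 days (83 − 31 = 52 remain).
Feb has 28 days (52 − 28 = 24 remain).
24 into Mar → Mar 24.

Mar 24, 2014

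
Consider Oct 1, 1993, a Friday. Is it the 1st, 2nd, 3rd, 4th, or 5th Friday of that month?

Day 1 falls in week ⌈1/7⌉ of the month.
Days 1–7 hold the 1st Friday, 8–14 the 2nd, 15–21 the 3rd, 22–28 the 4th, 29–31 the 5th.
1 is in the range for the 1st.

1st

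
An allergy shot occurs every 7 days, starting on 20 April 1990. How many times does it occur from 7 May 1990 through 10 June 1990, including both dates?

5

Occurrences land 7·i days after 20 April 1990 for i = 0, 1, 2, …
7 May 1990 is 17 days after the start; 17 ÷ 7 = 2 remainder 3; since the remainder is 3, round up to i = 3. First occurrence in the window: #4 on 11 May 1990 (3×7 = 21 days in).
10 June 1990 is 51 days after the start; 51 ÷ 7 = 7 remainder 2. Last occurrence in the window: #8 on 8 June 1990.
Occurrences #4 through #8: 5 in total.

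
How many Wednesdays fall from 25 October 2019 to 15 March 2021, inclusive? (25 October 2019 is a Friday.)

72

25 October 2019 is a Friday; the first Wednesday on or after it is 30 October 2019 (5 days later).
From 30 October 2019 to 15 March 2021: 62 + 366 + 74 = 502 days (rest of 2019, 2020, to 15 March 2021 in 2021).
502 ÷ 7 = 71 full weeks with remainder 5, so 71 more Wednesdays after the first → 72.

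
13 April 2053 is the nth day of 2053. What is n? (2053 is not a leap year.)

Days in months before April: 31 + 28 + 31 = 90.
Plus 13 days into April → day 103.

103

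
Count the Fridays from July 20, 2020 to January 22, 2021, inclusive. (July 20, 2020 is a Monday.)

27

July 20, 2020 is a Monday; the first Friday on or after it is July 24, 2020 (4 days later).
From July 24, 2020 to January 22, 2021: 7 + 31 + 30 + 31 + 30 + 31 + 22 = 182 days (rest of July, August, September, October, November, December, January).
182 ÷ 7 = 26 full weeks with remainder 0, so 26 more Fridays after the first → 27.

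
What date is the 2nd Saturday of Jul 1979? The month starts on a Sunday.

Jul 14, 1979

Jul 1979 begins on a Sunday, so the first Saturday is Jul 7 (6 days later).
The 2nd Saturday is 1 weeks later: 7 + 7 = 14.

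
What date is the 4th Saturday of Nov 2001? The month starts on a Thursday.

Nov 24, 2001

Nov 2001 begins on a Thursday, so the first Saturday is Nov 3 (2 days later).
The 4th Saturday is 3 weeks later: 3 + 21 = 24.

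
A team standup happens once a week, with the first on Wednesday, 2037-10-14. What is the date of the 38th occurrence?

2038-06-30

The 38th occurrence is 37 intervals after the first: 37 × 7 = 259 days after 2037-10-14.
October has 31 days — 17 days to the end of October leaves 242.
November has 30 days (212 left).
December has 31 days (181 left).
January has 31 days (150 left).
February has 28 days (122 left).
March has 31 days (91 left).
April has 30 days (61 left).
May has 31 days (30 left).
30 days into June → 2038-06-30.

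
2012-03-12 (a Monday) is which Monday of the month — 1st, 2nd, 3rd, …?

Day 12 falls in week ⌈12/7⌉ of the month.
Days 1–7 hold the 1st Monday, 8–14 the 2nd, 15–21 the 3rd, 22–28 the 4th, 29–31 the 5th.
12 is in the range for the 2nd.

2nd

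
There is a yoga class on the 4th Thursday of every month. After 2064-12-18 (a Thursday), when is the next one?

2064-12-25

December 2064 starts on a Monday; its first Thursday is the 4th, so the 4th Thursday is the 25th — 2064-12-25.
2064-12-25 is after 2064-12-18, so that is the next one.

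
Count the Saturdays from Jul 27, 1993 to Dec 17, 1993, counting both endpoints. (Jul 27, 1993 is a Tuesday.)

20

Jul 27, 1993 is a Tuesday; the first Saturday on or after it is Jul 31, 1993 (4 days later).
From Jul 31, 1993 to Dec 17, 1993: 0 + 31 + 30 + 31 + 30 + 17 = 139 days (rest of Jul, Aug, Sep, Oct, Nov, Dec).
139 ÷ 7 = 19 full weeks with remainder 6, so 19 more Saturdays after the first → 20.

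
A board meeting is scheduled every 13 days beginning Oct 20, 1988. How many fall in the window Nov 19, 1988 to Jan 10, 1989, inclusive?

Occurrences land 13·i days after Oct 20, 1988 for i = 0, 1, 2, …
Nov 19, 1988 is 30 days after the start; 30 ÷ 13 = 2 remainder 4; since the remainder is 4, round up to i = 3. First occurrence in the window: #4 on Nov 28, 1988 (3×13 = 39 days in).
Jan 10, 1989 is 82 days after the start; 82 ÷ 13 = 6 remainder 4. Last occurrence in the window: #7 on Jan 6, 1989.
Occurrences #4 through #7: 4 in total.

4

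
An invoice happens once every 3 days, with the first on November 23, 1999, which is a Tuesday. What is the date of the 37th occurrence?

The 37th occurrence is 36 intervals after the first: 36 × 3 = 108 days after November 23, 1999.
November has 30 days — 7 days to the end of November leaves 101.
December has 31 days (70 left).
January has 31 days (39 left).
February has 29 days (10 left).
10 days into March → March 10, 2000.

March 10, 2000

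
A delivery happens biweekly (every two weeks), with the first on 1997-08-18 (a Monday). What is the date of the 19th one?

1998-04-27

The 19th occurrence is 18 intervals after the first: 18 × 14 = 252 days after 1997-08-18.
August has 31 days — 13 days to the end of August leaves 239.
September has 30 days (209 left).
October has 31 days (178 left).
November has 30 days (148 left).
December has 31 days (117 left).
January has 31 days (86 left).
February has 28 days (58 left).
March has 31 days (27 left).
27 days into April → 1998-04-27.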